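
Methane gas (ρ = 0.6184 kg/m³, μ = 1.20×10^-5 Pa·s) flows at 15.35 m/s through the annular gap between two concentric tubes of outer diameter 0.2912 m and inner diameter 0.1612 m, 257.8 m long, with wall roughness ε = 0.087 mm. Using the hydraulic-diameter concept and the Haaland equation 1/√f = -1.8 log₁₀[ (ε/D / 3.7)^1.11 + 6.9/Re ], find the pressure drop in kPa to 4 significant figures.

ΔP ≈ 2.989 kPa

Hydraulic diameter D_h = 4A/P = D_o - D_i = 0.2912 - 0.1612 = 0.13 m.
Re = ρVD_h/μ = 0.6184·15.35·0.13/1.2e-05 = 1.028e+05.
ε/D_h = 8.7e-05/0.13 = 0.000669; Haaland gives 1/√f = -1.8 log₁₀[7.01e-05+6.71e-05] = 6.953, so f = 0.02069.
ΔP = f(L/D_h)(ρV²/2) = 0.02069·257.8/0.13·72.85 = 2989 Pa.
ΔP = 2.989 kPa.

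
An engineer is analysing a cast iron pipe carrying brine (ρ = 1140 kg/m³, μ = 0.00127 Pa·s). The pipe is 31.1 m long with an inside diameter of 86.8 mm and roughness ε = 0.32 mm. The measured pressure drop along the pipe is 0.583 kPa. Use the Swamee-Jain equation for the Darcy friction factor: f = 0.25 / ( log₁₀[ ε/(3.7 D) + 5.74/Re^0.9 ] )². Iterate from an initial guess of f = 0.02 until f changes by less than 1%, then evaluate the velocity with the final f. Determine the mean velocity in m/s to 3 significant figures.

V ≈ 0.297 m/s

Rearranging Darcy-Weisbach: V = √(2·ΔP·D/(f·L·ρ)). With ε/D = 0.00032/0.0868 = 0.00369, iterate starting from f = 0.02:
  f = 0.02 → V = √(2·583·0.0868/(0.02·31.1·1140)) = 0.3778 m/s; Re = ρVD/μ = 2.944e+04; f → 0.03162
  f = 0.03162 → V = 0.3005 m/s; Re = 2.341e+04; f → 0.03239
  f = 0.03239 → V = 0.2969 m/s; Re = 2.313e+04; f → 0.03244
Converged (Δf/f < 1%). With the final f = 0.03244: V = √(2·583·0.0868/(0.03244·31.1·1140)) = 0.2967 m/s.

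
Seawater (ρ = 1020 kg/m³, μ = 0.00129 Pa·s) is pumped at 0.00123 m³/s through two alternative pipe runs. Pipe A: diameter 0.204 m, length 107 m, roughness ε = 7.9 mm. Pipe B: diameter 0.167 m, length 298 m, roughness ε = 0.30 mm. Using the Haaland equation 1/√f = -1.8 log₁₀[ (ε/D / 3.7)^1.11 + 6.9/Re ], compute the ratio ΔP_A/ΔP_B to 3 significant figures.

Pipe A: V = Q/A = 0.00123/0.03269 = 0.03763 m/s; Re = 6070; ε/D = 0.0387; Haaland → f = 0.06826; ΔP_A = f(L/D)(ρV²/2) = 25.86 Pa.
Pipe B: V = Q/A = 0.00123/0.0219 = 0.05615 m/s; Re = 7415; ε/D = 0.0018; Haaland → f = 0.03564; ΔP_B = f(L/D)(ρV²/2) = 102.3 Pa.
ΔP_A/ΔP_B = 25.86/102.3 = 0.253.

ΔP_A/ΔP_B ≈ 0.253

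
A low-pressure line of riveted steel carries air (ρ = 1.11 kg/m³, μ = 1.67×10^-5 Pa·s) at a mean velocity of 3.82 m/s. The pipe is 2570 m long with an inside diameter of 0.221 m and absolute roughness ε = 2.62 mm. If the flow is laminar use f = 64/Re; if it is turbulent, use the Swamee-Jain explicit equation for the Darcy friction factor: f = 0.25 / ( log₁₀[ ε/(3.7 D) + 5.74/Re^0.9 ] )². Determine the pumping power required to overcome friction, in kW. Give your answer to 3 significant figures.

P ≈ 0.573 kW

Reynolds number Re = ρVD/μ = 1.11 · 3.82 · 0.221 / 1.67e-05 = 5.611e+04.
Re > 4000 → turbulent. Relative roughness ε/D = 0.00262/0.221 = 0.0119. Swamee-Jain: f = 0.25/(log₁₀[0.0119/3.7 + 5.74/5.611e+04^0.9])² = 0.25/(log₁₀[0.0032 + 0.000305])² = 0.25/(-2.455)² = 0.04149.
Darcy-Weisbach: ΔP = f(L/D)(ρV²/2) = 0.04149·(2570/0.221)·(1.11·3.82²/2) = 0.04149·1.163e+04·8.099 = 3907 Pa.
Q = V·A = 3.82·0.03836 = 0.1465 m³/s.
Pumping power P = QΔP = 0.1465·3907 = 572.6 W = 0.573 kW.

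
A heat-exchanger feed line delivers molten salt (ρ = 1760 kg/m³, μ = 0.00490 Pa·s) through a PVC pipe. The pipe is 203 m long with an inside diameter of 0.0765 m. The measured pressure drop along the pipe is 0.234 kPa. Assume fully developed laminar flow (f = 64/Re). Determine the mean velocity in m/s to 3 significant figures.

For laminar flow, f = 64/Re with Re = ρVD/μ, so Darcy-Weisbach reduces to ΔP = 32μLV/D². Solving for V: V = ΔP·D²/(32μL) = 234·(0.0765)²/(32·0.0049·203) = 0.04302 m/s.
Check: Re = ρVD/μ = 1760·0.04302·0.0765/0.0049 = 1182 < 2300, so the laminar assumption holds.

V ≈ 0.0430 m/s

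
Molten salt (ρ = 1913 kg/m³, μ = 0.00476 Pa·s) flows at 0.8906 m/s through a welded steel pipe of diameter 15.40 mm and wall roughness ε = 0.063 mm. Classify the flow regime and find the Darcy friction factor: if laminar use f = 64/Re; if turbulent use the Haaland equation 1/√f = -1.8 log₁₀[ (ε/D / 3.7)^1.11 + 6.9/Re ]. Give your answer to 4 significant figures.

f ≈ 0.04079

Re = ρVD/μ = 1913·0.8906·0.0154/0.00476 = 5512.
Re > 4000 → turbulent. ε/D = 6.3e-05/0.0154 = 0.00409; Haaland: 1/√f = -1.8 log₁₀[0.000523 + 0.00125] = 4.952, so f = 0.04079.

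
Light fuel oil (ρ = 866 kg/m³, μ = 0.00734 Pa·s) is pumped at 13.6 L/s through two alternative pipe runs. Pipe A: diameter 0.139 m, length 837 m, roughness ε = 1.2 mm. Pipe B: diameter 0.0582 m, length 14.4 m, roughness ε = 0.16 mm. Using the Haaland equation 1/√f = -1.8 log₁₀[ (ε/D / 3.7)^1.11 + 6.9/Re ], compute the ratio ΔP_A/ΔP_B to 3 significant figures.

ΔP_A/ΔP_B ≈ 1.04

Pipe A: V = Q/A = 0.0136/0.01517 = 0.8962 m/s; Re = 1.47e+04; ε/D = 0.00863; Haaland → f = 0.03999; ΔP_A = f(L/D)(ρV²/2) = 8.376e+04 Pa.
Pipe B: V = Q/A = 0.0136/0.00266 = 5.112 m/s; Re = 3.51e+04; ε/D = 0.00275; Haaland → f = 0.02881; ΔP_B = f(L/D)(ρV²/2) = 8.065e+04 Pa.
ΔP_A/ΔP_B = 8.376e+04/8.065e+04 = 1.04.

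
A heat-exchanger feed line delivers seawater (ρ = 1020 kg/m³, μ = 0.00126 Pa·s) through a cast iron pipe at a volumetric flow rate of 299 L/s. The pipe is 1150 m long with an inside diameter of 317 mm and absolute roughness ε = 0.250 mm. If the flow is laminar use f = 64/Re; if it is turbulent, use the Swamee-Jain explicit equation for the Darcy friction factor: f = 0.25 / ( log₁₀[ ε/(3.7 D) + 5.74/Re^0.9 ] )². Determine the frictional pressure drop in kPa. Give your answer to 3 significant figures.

Q = 299 L/s = 299/1000 = 0.299 m³/s.
Cross-sectional area A = πD²/4 = π(0.317)²/4 = 0.07892 m²; mean velocity V = Q/A = 0.299/0.07892 = 3.788 m/s.
Reynolds number Re = ρVD/μ = 1020 · 3.788 · 0.317 / 0.00126 = 9.722e+05.
Re > 4000 → turbulent. Relative roughness ε/D = 0.00025/0.317 = 0.000789. Swamee-Jain: f = 0.25/(log₁₀[0.000789/3.7 + 5.74/9.722e+05^0.9])² = 0.25/(log₁₀[0.000213 + 2.34e-05])² = 0.25/(-3.626)² = 0.01901.
Darcy-Weisbach: ΔP = f(L/D)(ρV²/2) = 0.01901·(1150/0.317)·(1020·3.788²/2) = 0.01901·3628·7320 = 5.049e+05 Pa.
ΔP = 5.049e+05 Pa = 505 kPa.

ΔP ≈ 505 kPa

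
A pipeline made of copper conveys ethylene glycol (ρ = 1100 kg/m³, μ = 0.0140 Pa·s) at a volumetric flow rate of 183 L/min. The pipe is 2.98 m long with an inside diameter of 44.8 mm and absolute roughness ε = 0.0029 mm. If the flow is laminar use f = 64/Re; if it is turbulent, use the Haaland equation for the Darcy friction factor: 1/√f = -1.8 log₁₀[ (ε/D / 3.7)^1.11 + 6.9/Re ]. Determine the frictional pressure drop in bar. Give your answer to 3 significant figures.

ΔP ≈ 0.0472 bar

Q = 183 L/min = 183/60000 = 0.00305 m³/s.
Cross-sectional area A = πD²/4 = π(0.0448)²/4 = 0.001576 m²; mean velocity V = Q/A = 0.00305/0.001576 = 1.935 m/s.
Reynolds number Re = ρVD/μ = 1100 · 1.935 · 0.0448 / 0.014 = 6811.
Re > 4000 → turbulent. Relative roughness ε/D = 2.9e-06/0.0448 = 6.47e-05. Haaland: 1/√f = -1.8 log₁₀[(6.47e-05/3.7)^1.11 + 6.9/6811] = -1.8 log₁₀[5.24e-06 + 0.00101] = 5.386, so f = 0.03447.
Darcy-Weisbach: ΔP = f(L/D)(ρV²/2) = 0.03447·(2.98/0.0448)·(1100·1.935²/2) = 0.03447·66.52·2059 = 4722 Pa.
ΔP = 4722 Pa = 0.0472 bar.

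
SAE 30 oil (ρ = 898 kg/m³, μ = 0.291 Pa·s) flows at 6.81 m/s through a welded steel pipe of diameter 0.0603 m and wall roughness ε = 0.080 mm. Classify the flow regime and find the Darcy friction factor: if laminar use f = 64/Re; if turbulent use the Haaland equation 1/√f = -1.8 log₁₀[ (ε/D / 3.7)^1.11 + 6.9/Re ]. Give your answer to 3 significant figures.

Re = ρVD/μ = 898·6.81·0.0603/0.291 = 1267.
Re < 2300 → laminar, so f = 64/Re = 0.0505 (roughness is irrelevant in laminar flow).

f ≈ 0.0505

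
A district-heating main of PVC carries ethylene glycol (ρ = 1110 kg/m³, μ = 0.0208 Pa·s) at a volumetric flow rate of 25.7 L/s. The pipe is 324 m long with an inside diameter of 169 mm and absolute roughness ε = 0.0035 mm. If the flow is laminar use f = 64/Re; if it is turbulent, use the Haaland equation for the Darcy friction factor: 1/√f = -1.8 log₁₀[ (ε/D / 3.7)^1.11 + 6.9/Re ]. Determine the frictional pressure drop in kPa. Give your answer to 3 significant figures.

ΔP ≈ 42.8 kPa

Q = 25.7 L/s = 25.7/1000 = 0.0257 m³/s.
Cross-sectional area A = πD²/4 = π(0.169)²/4 = 0.02243 m²; mean velocity V = Q/A = 0.0257/0.02243 = 1.146 m/s.
Reynolds number Re = ρVD/μ = 1110 · 1.146 · 0.169 / 0.0208 = 1.033e+04.
Re > 4000 → turbulent. Relative roughness ε/D = 3.5e-06/0.169 = 2.07e-05. Haaland: 1/√f = -1.8 log₁₀[(2.07e-05/3.7)^1.11 + 6.9/1.033e+04] = -1.8 log₁₀[1.48e-06 + 0.000668] = 5.714, so f = 0.03063.
Darcy-Weisbach: ΔP = f(L/D)(ρV²/2) = 0.03063·(324/0.169)·(1110·1.146²/2) = 0.03063·1917·728.5 = 4.278e+04 Pa.
ΔP = 4.278e+04 Pa = 42.8 kPa.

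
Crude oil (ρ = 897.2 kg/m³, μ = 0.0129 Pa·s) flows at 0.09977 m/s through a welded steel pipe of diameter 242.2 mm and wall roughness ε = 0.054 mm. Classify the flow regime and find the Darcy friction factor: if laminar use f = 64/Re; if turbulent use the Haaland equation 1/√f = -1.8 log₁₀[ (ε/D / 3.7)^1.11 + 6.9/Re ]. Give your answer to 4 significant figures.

f ≈ 0.03808

Re = ρVD/μ = 897.2·0.09977·0.2422/0.0129 = 1681.
Re < 2300 → laminar, so f = 64/Re = 0.03808 (roughness is irrelevant in laminar flow).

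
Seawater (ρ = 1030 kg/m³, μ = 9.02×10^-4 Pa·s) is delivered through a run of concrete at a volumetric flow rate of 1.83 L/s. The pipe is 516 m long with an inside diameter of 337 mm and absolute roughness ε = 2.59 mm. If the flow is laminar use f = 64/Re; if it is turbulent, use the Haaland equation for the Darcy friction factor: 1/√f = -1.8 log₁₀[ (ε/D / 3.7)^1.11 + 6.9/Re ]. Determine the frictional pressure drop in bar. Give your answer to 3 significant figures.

ΔP ≈ 1.39×10^-4 bar

Q = 1.83 L/s = 1.83/1000 = 0.00183 m³/s.
Cross-sectional area A = πD²/4 = π(0.337)²/4 = 0.0892 m²; mean velocity V = Q/A = 0.00183/0.0892 = 0.02052 m/s.
Reynolds number Re = ρVD/μ = 1030 · 0.02052 · 0.337 / 0.000902 = 7895.
Re > 4000 → turbulent. Relative roughness ε/D = 0.00259/0.337 = 0.00769. Haaland: 1/√f = -1.8 log₁₀[(0.00769/3.7)^1.11 + 6.9/7895] = -1.8 log₁₀[0.00105 + 0.000874] = 4.887, so f = 0.04187.
Darcy-Weisbach: ΔP = f(L/D)(ρV²/2) = 0.04187·(516/0.337)·(1030·0.02052²/2) = 0.04187·1531·0.2168 = 13.9 Pa.
ΔP = 13.9 Pa = 1.39×10^-4 bar.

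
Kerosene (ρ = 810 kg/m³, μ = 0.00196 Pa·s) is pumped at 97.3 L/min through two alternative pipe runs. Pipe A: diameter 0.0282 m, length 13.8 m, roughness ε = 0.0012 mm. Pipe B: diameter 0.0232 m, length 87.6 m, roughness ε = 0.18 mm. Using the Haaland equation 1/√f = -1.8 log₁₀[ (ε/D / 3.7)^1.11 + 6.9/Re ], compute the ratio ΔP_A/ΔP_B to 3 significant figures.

ΔP_A/ΔP_B ≈ 0.0378

Pipe A: V = Q/A = 0.001622/0.0006246 = 2.596 m/s; Re = 3.026e+04; ε/D = 4.26e-05; Haaland → f = 0.02335; ΔP_A = f(L/D)(ρV²/2) = 3.12e+04 Pa.
Pipe B: V = Q/A = 0.001622/0.0004227 = 3.836 m/s; Re = 3.678e+04; ε/D = 0.00776; Haaland → f = 0.03664; ΔP_B = f(L/D)(ρV²/2) = 8.245e+05 Pa.
ΔP_A/ΔP_B = 3.12e+04/8.245e+05 = 0.0378.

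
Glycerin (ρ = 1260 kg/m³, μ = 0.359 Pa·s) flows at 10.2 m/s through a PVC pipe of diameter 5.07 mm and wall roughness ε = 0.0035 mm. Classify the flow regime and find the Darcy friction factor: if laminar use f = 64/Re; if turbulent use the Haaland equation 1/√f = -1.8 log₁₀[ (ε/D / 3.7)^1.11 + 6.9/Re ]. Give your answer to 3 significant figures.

f ≈ 0.353

Re = ρVD/μ = 1260·10.2·0.00507/0.359 = 181.5.
Re < 2300 → laminar, so f = 64/Re = 0.3526 (roughness is irrelevant in laminar flow).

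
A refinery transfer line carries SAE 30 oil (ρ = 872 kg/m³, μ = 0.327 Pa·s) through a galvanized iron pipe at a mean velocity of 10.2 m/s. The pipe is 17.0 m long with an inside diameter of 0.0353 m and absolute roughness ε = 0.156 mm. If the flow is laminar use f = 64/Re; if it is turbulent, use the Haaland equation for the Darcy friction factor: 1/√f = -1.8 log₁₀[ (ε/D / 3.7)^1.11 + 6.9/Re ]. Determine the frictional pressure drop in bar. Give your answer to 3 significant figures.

ΔP ≈ 14.6 bar

Reynolds number Re = ρVD/μ = 872 · 10.2 · 0.0353 / 0.327 = 960.2.
Re < 2300 → laminar flow, so f = 64/Re = 64/960.2 = 0.06666 (the turbulent correlation is not needed).
Darcy-Weisbach: ΔP = f(L/D)(ρV²/2) = 0.06666·(17/0.0353)·(872·10.2²/2) = 0.06666·481.6·4.536e+04 = 1.456e+06 Pa.
ΔP = 1.456e+06 Pa = 14.6 bar.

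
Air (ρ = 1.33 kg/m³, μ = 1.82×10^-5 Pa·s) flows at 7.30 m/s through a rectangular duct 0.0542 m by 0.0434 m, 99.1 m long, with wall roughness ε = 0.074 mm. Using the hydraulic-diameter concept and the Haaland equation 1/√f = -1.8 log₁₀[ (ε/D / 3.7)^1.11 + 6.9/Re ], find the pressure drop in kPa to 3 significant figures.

Hydraulic diameter D_h = 4A/P = 4·(0.0542·0.0434)/(2·(0.0542+0.0434)) = 0.009409/0.1952 = 0.0482 m.
Re = ρVD_h/μ = 1.33·7.3·0.0482/1.82e-05 = 2.571e+04.
ε/D_h = 7.4e-05/0.0482 = 0.00154; Haaland gives 1/√f = -1.8 log₁₀[0.000176+0.000268] = 6.034, so f = 0.02747.
ΔP = f(L/D_h)(ρV²/2) = 0.02747·99.1/0.0482·35.44 = 2001 Pa.
ΔP = 2.00 kPa.

ΔP ≈ 2.00 kPa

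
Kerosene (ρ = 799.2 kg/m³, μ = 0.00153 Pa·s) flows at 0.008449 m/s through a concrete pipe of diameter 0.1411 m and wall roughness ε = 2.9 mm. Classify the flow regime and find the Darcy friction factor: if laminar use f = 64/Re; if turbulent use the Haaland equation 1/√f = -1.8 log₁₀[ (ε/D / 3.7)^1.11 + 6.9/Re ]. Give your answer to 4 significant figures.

f ≈ 0.1028

Re = ρVD/μ = 799.2·0.008449·0.1411/0.00153 = 622.7.
Re < 2300 → laminar, so f = 64/Re = 0.1028 (roughness is irrelevant in laminar flow).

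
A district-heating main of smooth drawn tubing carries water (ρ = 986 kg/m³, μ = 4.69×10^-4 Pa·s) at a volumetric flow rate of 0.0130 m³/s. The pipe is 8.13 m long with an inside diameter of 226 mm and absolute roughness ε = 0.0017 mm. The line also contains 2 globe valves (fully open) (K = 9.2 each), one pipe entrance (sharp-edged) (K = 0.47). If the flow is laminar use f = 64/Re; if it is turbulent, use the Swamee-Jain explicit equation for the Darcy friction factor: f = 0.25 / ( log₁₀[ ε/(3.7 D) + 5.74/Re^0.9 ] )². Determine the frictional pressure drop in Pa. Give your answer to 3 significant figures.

ΔP ≈ 1010 Pa

Cross-sectional area A = πD²/4 = π(0.226)²/4 = 0.04011 m²; mean velocity V = Q/A = 0.013/0.04011 = 0.3241 m/s.
Reynolds number Re = ρVD/μ = 986 · 0.3241 · 0.226 / 0.000469 = 1.54e+05.
Re > 4000 → turbulent. Relative roughness ε/D = 1.7e-06/0.226 = 7.52e-06. Swamee-Jain: f = 0.25/(log₁₀[7.52e-06/3.7 + 5.74/1.54e+05^0.9])² = 0.25/(log₁₀[2.03e-06 + 0.000123])² = 0.25/(-3.903)² = 0.01641.
Total minor-loss coefficient ΣK = 2·9.2 + 1·0.47 = 18.9.
ΔP = [f·L/D + ΣK]·(ρV²/2) = [0.01641·8.13/0.226 + 18.9]·(986·0.3241²/2) = [0.5905 + 18.9]·51.77 = 1008 Pa.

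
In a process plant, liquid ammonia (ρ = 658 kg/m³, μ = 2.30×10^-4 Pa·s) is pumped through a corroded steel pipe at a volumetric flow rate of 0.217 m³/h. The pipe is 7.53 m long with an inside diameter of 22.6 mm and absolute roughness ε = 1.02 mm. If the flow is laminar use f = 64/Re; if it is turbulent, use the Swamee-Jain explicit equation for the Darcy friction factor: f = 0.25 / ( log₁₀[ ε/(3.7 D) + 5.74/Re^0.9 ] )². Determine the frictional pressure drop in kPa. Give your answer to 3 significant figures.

Q = 0.217 m³/h = 0.217/3600 = 6.028e-05 m³/s.
Cross-sectional area A = πD²/4 = π(0.0226)²/4 = 0.0004011 m²; mean velocity V = Q/A = 6.028e-05/0.0004011 = 0.1503 m/s.
Reynolds number Re = ρVD/μ = 658 · 0.1503 · 0.0226 / 0.00023 = 9715.
Re > 4000 → turbulent. Relative roughness ε/D = 0.00102/0.0226 = 0.0451. Swamee-Jain: f = 0.25/(log₁₀[0.0451/3.7 + 5.74/9715^0.9])² = 0.25/(log₁₀[0.0122 + 0.00148])² = 0.25/(-1.864)² = 0.07195.
Darcy-Weisbach: ΔP = f(L/D)(ρV²/2) = 0.07195·(7.53/0.0226)·(658·0.1503²/2) = 0.07195·333.2·7.428 = 178.1 Pa.
ΔP = 178.1 Pa = 0.178 kPa.

ΔP ≈ 0.178 kPa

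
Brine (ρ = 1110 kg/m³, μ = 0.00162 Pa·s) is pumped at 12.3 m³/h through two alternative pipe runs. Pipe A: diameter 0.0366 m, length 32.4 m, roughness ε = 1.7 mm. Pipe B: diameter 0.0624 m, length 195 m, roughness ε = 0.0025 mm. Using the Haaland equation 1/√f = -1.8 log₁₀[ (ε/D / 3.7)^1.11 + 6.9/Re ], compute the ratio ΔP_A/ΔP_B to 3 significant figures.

Pipe A: V = Q/A = 0.003417/0.001052 = 3.248 m/s; Re = 8.144e+04; ε/D = 0.0464; Haaland → f = 0.06961; ΔP_A = f(L/D)(ρV²/2) = 3.607e+05 Pa.
Pipe B: V = Q/A = 0.003417/0.003058 = 1.117 m/s; Re = 4.777e+04; ε/D = 4.01e-05; Haaland → f = 0.02103; ΔP_B = f(L/D)(ρV²/2) = 4.552e+04 Pa.
ΔP_A/ΔP_B = 3.607e+05/4.552e+04 = 7.92.

ΔP_A/ΔP_B ≈ 7.92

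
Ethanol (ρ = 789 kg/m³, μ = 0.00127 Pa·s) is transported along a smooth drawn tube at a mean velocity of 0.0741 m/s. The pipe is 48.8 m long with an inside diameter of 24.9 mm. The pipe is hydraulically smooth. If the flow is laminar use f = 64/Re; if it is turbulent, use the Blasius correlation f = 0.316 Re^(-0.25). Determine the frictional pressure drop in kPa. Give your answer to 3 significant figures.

Reynolds number Re = ρVD/μ = 789 · 0.0741 · 0.0249 / 0.00127 = 1146.
Re < 2300 → laminar flow, so f = 64/Re = 64/1146 = 0.05583 (the turbulent correlation is not needed).
Darcy-Weisbach: ΔP = f(L/D)(ρV²/2) = 0.05583·(48.8/0.0249)·(789·0.0741²/2) = 0.05583·1960·2.166 = 237 Pa.
ΔP = 237 Pa = 0.237 kPa.

ΔP ≈ 0.237 kPa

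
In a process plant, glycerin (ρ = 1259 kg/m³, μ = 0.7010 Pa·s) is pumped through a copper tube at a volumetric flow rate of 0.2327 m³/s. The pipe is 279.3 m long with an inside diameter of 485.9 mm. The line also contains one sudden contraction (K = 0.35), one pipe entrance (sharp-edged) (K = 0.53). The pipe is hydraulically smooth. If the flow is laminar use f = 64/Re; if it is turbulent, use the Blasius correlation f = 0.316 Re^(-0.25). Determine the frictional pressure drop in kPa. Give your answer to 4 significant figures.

Cross-sectional area A = πD²/4 = π(0.4859)²/4 = 0.1854 m²; mean velocity V = Q/A = 0.2327/0.1854 = 1.255 m/s.
Reynolds number Re = ρVD/μ = 1259 · 1.255 · 0.4859 / 0.701 = 1095.
Re < 2300 → laminar flow, so f = 64/Re = 64/1095 = 0.05844 (the turbulent correlation is not needed).
Total minor-loss coefficient ΣK = 1·0.35 + 1·0.53 = 0.88.
ΔP = [f·L/D + ΣK]·(ρV²/2) = [0.05844·279.3/0.4859 + 0.88]·(1259·1.255²/2) = [33.59 + 0.88]·991.3 = 3.417e+04 Pa.
ΔP = 3.417e+04 Pa = 34.17 kPa.

ΔP ≈ 34.17 kPa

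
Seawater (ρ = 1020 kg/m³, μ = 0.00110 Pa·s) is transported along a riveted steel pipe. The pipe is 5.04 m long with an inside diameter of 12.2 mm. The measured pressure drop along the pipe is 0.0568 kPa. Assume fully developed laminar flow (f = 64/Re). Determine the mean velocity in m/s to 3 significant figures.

V ≈ 0.0477 m/s

For laminar flow, f = 64/Re with Re = ρVD/μ, so Darcy-Weisbach reduces to ΔP = 32μLV/D². Solving for V: V = ΔP·D²/(32μL) = 56.8·(0.0122)²/(32·0.0011·5.04) = 0.04765 m/s.
Check: Re = ρVD/μ = 1020·0.04765·0.0122/0.0011 = 539.1 < 2300, so the laminar assumption holds.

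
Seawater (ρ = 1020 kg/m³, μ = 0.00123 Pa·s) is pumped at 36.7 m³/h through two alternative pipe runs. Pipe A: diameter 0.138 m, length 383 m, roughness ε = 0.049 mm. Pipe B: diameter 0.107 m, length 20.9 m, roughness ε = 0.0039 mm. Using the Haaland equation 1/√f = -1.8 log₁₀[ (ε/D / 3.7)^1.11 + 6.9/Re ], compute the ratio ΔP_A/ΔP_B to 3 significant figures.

ΔP_A/ΔP_B ≈ 5.78

Pipe A: V = Q/A = 0.01019/0.01496 = 0.6816 m/s; Re = 7.8e+04; ε/D = 0.000355; Haaland → f = 0.02019; ΔP_A = f(L/D)(ρV²/2) = 1.328e+04 Pa.
Pipe B: V = Q/A = 0.01019/0.008992 = 1.134 m/s; Re = 1.006e+05; ε/D = 3.64e-05; Haaland → f = 0.01795; ΔP_B = f(L/D)(ρV²/2) = 2298 Pa.
ΔP_A/ΔP_B = 1.328e+04/2298 = 5.78.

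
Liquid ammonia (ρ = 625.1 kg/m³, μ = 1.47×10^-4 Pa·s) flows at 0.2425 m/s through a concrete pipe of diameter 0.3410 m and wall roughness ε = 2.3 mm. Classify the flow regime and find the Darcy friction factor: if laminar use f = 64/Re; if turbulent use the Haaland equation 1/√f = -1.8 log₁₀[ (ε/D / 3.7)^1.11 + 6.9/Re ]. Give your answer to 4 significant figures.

Re = ρVD/μ = 625.1·0.2425·0.341/0.000147 = 3.516e+05.
Re > 4000 → turbulent. ε/D = 0.0023/0.341 = 0.00674; Haaland: 1/√f = -1.8 log₁₀[0.000911 + 1.96e-05] = 5.456, so f = 0.03359.

f ≈ 0.03359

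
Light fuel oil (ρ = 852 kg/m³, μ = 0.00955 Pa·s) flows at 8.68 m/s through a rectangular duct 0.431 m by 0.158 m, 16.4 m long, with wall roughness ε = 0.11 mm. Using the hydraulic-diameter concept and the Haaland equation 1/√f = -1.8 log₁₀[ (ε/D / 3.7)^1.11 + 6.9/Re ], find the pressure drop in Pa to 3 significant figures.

ΔP ≈ 42600 Pa

Hydraulic diameter D_h = 4A/P = 4·(0.431·0.158)/(2·(0.431+0.158)) = 0.2724/1.178 = 0.2312 m.
Re = ρVD_h/μ = 852·8.68·0.2312/0.00955 = 1.791e+05.
ε/D_h = 0.00011/0.2312 = 0.000476; Haaland gives 1/√f = -1.8 log₁₀[4.8e-05+3.85e-05] = 7.313, so f = 0.0187.
ΔP = f(L/D_h)(ρV²/2) = 0.0187·16.4/0.2312·3.21e+04 = 4.256e+04 Pa.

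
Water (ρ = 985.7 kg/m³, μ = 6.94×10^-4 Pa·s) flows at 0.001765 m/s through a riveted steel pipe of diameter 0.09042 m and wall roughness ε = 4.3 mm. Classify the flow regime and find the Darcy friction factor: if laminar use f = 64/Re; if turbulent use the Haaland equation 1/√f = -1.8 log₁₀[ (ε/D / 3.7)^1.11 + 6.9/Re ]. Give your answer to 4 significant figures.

f ≈ 0.2823

Re = ρVD/μ = 985.7·0.001765·0.09042/0.000694 = 226.7.
Re < 2300 → laminar, so f = 64/Re = 0.2823 (roughness is irrelevant in laminar flow).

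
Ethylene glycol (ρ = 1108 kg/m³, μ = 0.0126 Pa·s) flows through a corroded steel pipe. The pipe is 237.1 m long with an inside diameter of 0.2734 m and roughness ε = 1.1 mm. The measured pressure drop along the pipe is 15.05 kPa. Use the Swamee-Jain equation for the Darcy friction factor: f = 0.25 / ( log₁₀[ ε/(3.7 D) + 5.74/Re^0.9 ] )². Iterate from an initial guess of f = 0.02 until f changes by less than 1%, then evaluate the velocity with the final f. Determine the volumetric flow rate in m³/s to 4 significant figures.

Q ≈ 0.05726 m³/s

Rearranging Darcy-Weisbach: V = √(2·ΔP·D/(f·L·ρ)). With ε/D = 0.0011/0.2734 = 0.00402, iterate starting from f = 0.02:
  f = 0.02 → V = √(2·1.505e+04·0.2734/(0.02·237.1·1108)) = 1.252 m/s; Re = ρVD/μ = 3.009e+04; f → 0.03212
  f = 0.03212 → V = 0.9875 m/s; Re = 2.374e+04; f → 0.03289
  f = 0.03289 → V = 0.9759 m/s; Re = 2.346e+04; f → 0.03293
Converged (Δf/f < 1%). With the final f = 0.03293: V = √(2·1.505e+04·0.2734/(0.03293·237.1·1108)) = 0.9753 m/s.
Q = V·A = 0.9753·(π/4·0.2734²) = 0.05726 m³/s = 0.05726 m³/s.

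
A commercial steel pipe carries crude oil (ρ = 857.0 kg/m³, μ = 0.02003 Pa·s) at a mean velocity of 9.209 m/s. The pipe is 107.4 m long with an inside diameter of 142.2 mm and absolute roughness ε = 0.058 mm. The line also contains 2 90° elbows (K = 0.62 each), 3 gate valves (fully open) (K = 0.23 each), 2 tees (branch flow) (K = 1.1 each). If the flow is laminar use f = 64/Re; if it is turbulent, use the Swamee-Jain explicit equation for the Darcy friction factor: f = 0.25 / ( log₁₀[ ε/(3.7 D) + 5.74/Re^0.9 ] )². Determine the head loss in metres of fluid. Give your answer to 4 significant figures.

Reynolds number Re = ρVD/μ = 857 · 9.209 · 0.1422 / 0.02 = 5.603e+04.
Re > 4000 → turbulent. Relative roughness ε/D = 5.8e-05/0.1422 = 0.000408. Swamee-Jain: f = 0.25/(log₁₀[0.000408/3.7 + 5.74/5.603e+04^0.9])² = 0.25/(log₁₀[0.00011 + 0.000306])² = 0.25/(-3.381)² = 0.02187.
Total minor-loss coefficient ΣK = 2·0.62 + 3·0.23 + 2·1.1 = 4.13.
ΔP = [f·L/D + ΣK]·(ρV²/2) = [0.02187·107.4/0.1422 + 4.13]·(857·9.209²/2) = [16.52 + 4.13]·3.634e+04 = 7.503e+05 Pa.
Head loss h_f = ΔP/(ρg) = 7.503e+05/(857·9.81) = 89.25 m.

h_f ≈ 89.25 m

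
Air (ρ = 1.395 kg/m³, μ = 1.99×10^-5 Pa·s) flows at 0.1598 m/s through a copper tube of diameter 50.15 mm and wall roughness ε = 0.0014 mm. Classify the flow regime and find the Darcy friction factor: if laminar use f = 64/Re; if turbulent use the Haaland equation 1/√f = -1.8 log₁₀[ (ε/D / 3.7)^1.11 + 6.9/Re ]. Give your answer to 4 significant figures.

Re = ρVD/μ = 1.395·0.1598·0.05015/1.99e-05 = 561.8.
Re < 2300 → laminar, so f = 64/Re = 0.1139 (roughness is irrelevant in laminar flow).

f ≈ 0.1139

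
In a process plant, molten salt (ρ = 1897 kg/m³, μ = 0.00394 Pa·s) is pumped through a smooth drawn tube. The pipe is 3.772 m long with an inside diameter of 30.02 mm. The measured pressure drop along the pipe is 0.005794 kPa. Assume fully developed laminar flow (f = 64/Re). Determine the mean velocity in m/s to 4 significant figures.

For laminar flow, f = 64/Re with Re = ρVD/μ, so Darcy-Weisbach reduces to ΔP = 32μLV/D². Solving for V: V = ΔP·D²/(32μL) = 5.794·(0.03002)²/(32·0.00394·3.772) = 0.01098 m/s.
Check: Re = ρVD/μ = 1897·0.01098·0.03002/0.00394 = 158.7 < 2300, so the laminar assumption holds.

V ≈ 0.01098 m/s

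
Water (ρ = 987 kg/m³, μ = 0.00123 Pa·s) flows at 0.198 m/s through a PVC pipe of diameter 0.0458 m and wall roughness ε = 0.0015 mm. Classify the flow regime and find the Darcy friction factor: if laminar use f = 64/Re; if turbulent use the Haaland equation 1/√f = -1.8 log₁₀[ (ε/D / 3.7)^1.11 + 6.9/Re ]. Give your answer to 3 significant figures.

f ≈ 0.0338

Re = ρVD/μ = 987·0.198·0.0458/0.00123 = 7277.
Re > 4000 → turbulent. ε/D = 1.5e-06/0.0458 = 3.28e-05; Haaland: 1/√f = -1.8 log₁₀[2.46e-06 + 0.000948] = 5.44, so f = 0.0338.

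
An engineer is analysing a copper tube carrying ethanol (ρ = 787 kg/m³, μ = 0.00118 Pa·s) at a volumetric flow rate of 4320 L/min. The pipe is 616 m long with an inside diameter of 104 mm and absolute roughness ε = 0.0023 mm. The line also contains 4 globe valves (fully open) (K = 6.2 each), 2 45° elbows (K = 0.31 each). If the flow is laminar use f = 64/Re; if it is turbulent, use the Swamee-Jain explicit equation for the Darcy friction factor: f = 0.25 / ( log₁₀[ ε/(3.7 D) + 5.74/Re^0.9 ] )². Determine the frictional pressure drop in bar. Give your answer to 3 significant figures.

ΔP ≈ 29.1 bar

Q = 4320 L/min = 4320/60000 = 0.072 m³/s.
Cross-sectional area A = πD²/4 = π(0.104)²/4 = 0.008495 m²; mean velocity V = Q/A = 0.072/0.008495 = 8.476 m/s.
Reynolds number Re = ρVD/μ = 787 · 8.476 · 0.104 / 0.00118 = 5.879e+05.
Re > 4000 → turbulent. Relative roughness ε/D = 2.3e-06/0.104 = 2.21e-05. Swamee-Jain: f = 0.25/(log₁₀[2.21e-05/3.7 + 5.74/5.879e+05^0.9])² = 0.25/(log₁₀[5.98e-06 + 3.69e-05])² = 0.25/(-4.368)² = 0.0131.
Total minor-loss coefficient ΣK = 4·6.2 + 2·0.31 = 25.4.
ΔP = [f·L/D + ΣK]·(ρV²/2) = [0.0131·616/0.104 + 25.4]·(787·8.476²/2) = [77.6 + 25.4]·2.827e+04 = 2.912e+06 Pa.
ΔP = 2.912e+06 Pa = 29.1 bar.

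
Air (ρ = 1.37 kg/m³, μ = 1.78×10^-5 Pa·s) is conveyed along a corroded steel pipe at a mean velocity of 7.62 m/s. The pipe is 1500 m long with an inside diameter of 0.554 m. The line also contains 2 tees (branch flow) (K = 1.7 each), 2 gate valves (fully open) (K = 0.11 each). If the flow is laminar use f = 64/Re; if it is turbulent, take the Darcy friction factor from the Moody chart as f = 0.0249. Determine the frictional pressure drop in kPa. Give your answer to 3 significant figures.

ΔP ≈ 2.83 kPa

Reynolds number Re = ρVD/μ = 1.37 · 7.62 · 0.554 / 1.78e-05 = 3.249e+05.
Re > 4000 → turbulent; use the Moody-chart value f = 0.0249.
Total minor-loss coefficient ΣK = 2·1.7 + 2·0.11 = 3.62.
ΔP = [f·L/D + ΣK]·(ρV²/2) = [0.0249·1500/0.554 + 3.62]·(1.37·7.62²/2) = [67.42 + 3.62]·39.77 = 2826 Pa.
ΔP = 2826 Pa = 2.83 kPa.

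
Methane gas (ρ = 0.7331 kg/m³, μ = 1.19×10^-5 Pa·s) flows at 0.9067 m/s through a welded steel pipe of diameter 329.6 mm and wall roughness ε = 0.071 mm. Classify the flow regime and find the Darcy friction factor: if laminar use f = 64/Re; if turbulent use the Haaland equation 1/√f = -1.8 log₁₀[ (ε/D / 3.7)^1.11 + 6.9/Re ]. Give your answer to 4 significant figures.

Re = ρVD/μ = 0.7331·0.9067·0.3296/1.19e-05 = 1.841e+04.
Re > 4000 → turbulent. ε/D = 7.1e-05/0.3296 = 0.000215; Haaland: 1/√f = -1.8 log₁₀[1.99e-05 + 0.000375] = 6.127, so f = 0.02664.

f ≈ 0.02664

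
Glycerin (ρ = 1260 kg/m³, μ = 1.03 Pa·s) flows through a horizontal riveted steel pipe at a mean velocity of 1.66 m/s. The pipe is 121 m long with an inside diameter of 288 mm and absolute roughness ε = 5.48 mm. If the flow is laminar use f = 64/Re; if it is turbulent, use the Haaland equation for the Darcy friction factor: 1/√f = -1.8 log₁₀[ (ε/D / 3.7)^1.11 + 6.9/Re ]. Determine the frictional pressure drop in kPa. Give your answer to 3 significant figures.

Reynolds number Re = ρVD/μ = 1260 · 1.66 · 0.288 / 1.03 = 584.8.
Re < 2300 → laminar flow, so f = 64/Re = 64/584.8 = 0.1094 (the turbulent correlation is not needed).
Darcy-Weisbach: ΔP = f(L/D)(ρV²/2) = 0.1094·(121/0.288)·(1260·1.66²/2) = 0.1094·420.1·1736 = 7.982e+04 Pa.
ΔP = 7.982e+04 Pa = 79.8 kPa.

ΔP ≈ 79.8 kPa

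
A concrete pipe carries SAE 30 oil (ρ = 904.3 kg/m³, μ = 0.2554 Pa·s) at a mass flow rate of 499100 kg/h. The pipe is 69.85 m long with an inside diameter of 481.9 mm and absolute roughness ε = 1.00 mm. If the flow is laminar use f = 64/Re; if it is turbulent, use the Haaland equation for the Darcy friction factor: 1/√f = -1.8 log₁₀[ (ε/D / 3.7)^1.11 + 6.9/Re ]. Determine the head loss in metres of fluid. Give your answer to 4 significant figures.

ṁ = 499100 kg/h = 499100/3600 = 138.6 kg/s.
A = πD²/4 = π(0.4819)²/4 = 0.1824 m²; mean velocity V = ṁ/(ρA) = 138.6/(904.3 · 0.1824) = 0.8406 m/s.
Reynolds number Re = ρVD/μ = 904.3 · 0.8406 · 0.4819 / 0.255 = 1434.
Re < 2300 → laminar flow, so f = 64/Re = 64/1434 = 0.04462 (the turbulent correlation is not needed).
Darcy-Weisbach: ΔP = f(L/D)(ρV²/2) = 0.04462·(69.85/0.4819)·(904.3·0.8406²/2) = 0.04462·144.9·319.5 = 2066 Pa.
Head loss h_f = ΔP/(ρg) = 2066/(904.3·9.81) = 0.2329 m.

h_f ≈ 0.2329 m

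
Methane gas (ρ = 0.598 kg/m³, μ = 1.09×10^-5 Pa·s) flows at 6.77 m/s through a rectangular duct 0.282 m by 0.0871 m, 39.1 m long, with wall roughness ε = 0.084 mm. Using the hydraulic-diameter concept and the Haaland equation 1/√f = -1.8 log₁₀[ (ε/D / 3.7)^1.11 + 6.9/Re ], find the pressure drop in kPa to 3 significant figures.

ΔP ≈ 0.0914 kPa

Hydraulic diameter D_h = 4A/P = 4·(0.282·0.0871)/(2·(0.282+0.0871)) = 0.09825/0.7382 = 0.1331 m.
Re = ρVD_h/μ = 0.598·6.77·0.1331/1.09e-05 = 4.943e+04.
ε/D_h = 8.4e-05/0.1331 = 0.000631; Haaland gives 1/√f = -1.8 log₁₀[6.57e-05+0.00014] = 6.638, so f = 0.0227.
ΔP = f(L/D_h)(ρV²/2) = 0.0227·39.1/0.1331·13.7 = 91.37 Pa.
ΔP = 0.0914 kPa.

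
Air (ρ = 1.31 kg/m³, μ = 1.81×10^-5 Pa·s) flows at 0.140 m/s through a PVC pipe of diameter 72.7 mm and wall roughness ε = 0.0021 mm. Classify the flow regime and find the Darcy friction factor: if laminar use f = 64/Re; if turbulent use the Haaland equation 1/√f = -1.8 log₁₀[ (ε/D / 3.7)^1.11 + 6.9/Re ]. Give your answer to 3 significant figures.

Re = ρVD/μ = 1.31·0.14·0.0727/1.81e-05 = 736.6.
Re < 2300 → laminar, so f = 64/Re = 0.08688 (roughness is irrelevant in laminar flow).

f ≈ 0.0869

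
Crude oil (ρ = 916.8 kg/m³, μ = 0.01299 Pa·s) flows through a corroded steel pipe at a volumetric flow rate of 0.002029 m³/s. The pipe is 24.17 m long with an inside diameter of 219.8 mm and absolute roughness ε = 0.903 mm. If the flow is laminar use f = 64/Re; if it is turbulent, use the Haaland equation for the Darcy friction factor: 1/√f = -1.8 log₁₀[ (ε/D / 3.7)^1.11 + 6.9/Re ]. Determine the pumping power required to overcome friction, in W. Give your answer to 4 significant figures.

Cross-sectional area A = πD²/4 = π(0.2198)²/4 = 0.03794 m²; mean velocity V = Q/A = 0.002029/0.03794 = 0.05347 m/s.
Reynolds number Re = ρVD/μ = 916.8 · 0.05347 · 0.2198 / 0.013 = 829.5.
Re < 2300 → laminar flow, so f = 64/Re = 64/829.5 = 0.07715 (the turbulent correlation is not needed).
Darcy-Weisbach: ΔP = f(L/D)(ρV²/2) = 0.07715·(24.17/0.2198)·(916.8·0.05347²/2) = 0.07715·110·1.311 = 11.12 Pa.
Pumping power P = QΔP = 0.002029·11.12 = 0.022563 W = 0.02256 W.

P ≈ 0.02256 W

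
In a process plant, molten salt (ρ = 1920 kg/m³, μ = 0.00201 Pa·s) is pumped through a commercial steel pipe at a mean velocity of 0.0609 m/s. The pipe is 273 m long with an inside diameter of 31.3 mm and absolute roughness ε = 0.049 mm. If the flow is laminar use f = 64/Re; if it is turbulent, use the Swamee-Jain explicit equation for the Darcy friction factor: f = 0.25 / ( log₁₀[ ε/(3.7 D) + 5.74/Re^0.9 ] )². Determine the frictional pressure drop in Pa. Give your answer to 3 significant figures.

ΔP ≈ 1090 Pa

Reynolds number Re = ρVD/μ = 1920 · 0.0609 · 0.0313 / 0.00201 = 1821.
Re < 2300 → laminar flow, so f = 64/Re = 64/1821 = 0.03515 (the turbulent correlation is not needed).
Darcy-Weisbach: ΔP = f(L/D)(ρV²/2) = 0.03515·(273/0.0313)·(1920·0.0609²/2) = 0.03515·8722·3.56 = 1092 Pa.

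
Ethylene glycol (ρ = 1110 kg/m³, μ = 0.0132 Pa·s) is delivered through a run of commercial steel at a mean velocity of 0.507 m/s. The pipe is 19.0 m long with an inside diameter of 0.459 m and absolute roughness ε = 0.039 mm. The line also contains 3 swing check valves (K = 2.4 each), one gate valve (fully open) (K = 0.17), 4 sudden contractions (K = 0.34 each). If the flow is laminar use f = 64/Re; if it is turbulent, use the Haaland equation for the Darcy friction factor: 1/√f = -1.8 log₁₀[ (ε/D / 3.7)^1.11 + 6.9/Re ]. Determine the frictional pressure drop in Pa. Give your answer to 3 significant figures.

ΔP ≈ 1400 Pa

Reynolds number Re = ρVD/μ = 1110 · 0.507 · 0.459 / 0.0132 = 1.957e+04.
Re > 4000 → turbulent. Relative roughness ε/D = 3.9e-05/0.459 = 8.5e-05. Haaland: 1/√f = -1.8 log₁₀[(8.5e-05/3.7)^1.11 + 6.9/1.957e+04] = -1.8 log₁₀[7.09e-06 + 0.000353] = 6.199, so f = 0.02602.
Total minor-loss coefficient ΣK = 3·2.4 + 1·0.17 + 4·0.34 = 8.73.
ΔP = [f·L/D + ΣK]·(ρV²/2) = [0.02602·19/0.459 + 8.73]·(1110·0.507²/2) = [1.077 + 8.73]·142.7 = 1399 Pa.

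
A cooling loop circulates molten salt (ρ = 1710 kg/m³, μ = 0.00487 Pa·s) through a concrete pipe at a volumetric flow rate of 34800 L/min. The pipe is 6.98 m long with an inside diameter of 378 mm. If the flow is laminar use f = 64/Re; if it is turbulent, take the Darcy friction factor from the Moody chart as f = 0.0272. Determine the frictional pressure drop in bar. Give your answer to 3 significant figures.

Q = 34800 L/min = 34800/60000 = 0.58 m³/s.
Cross-sectional area A = πD²/4 = π(0.378)²/4 = 0.1122 m²; mean velocity V = Q/A = 0.58/0.1122 = 5.168 m/s.
Reynolds number Re = ρVD/μ = 1710 · 5.168 · 0.378 / 0.00487 = 6.86e+05.
Re > 4000 → turbulent; use the Moody-chart value f = 0.0272.
Darcy-Weisbach: ΔP = f(L/D)(ρV²/2) = 0.0272·(6.98/0.378)·(1710·5.168²/2) = 0.0272·18.47·2.284e+04 = 1.147e+04 Pa.
ΔP = 1.147e+04 Pa = 0.115 bar.

ΔP ≈ 0.115 bar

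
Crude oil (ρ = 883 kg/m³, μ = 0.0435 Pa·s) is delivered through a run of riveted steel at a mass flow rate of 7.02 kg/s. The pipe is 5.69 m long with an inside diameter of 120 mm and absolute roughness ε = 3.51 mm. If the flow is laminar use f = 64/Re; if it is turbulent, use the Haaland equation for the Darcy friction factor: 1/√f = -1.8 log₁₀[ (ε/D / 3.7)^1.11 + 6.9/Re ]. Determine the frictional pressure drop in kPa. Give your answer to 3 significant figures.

ΔP ≈ 0.387 kPa

A = πD²/4 = π(0.12)²/4 = 0.01131 m²; mean velocity V = ṁ/(ρA) = 7.02/(883 · 0.01131) = 0.7029 m/s.
Reynolds number Re = ρVD/μ = 883 · 0.7029 · 0.12 / 0.0435 = 1712.
Re < 2300 → laminar flow, so f = 64/Re = 64/1712 = 0.03738 (the turbulent correlation is not needed).
Darcy-Weisbach: ΔP = f(L/D)(ρV²/2) = 0.03738·(5.69/0.12)·(883·0.7029²/2) = 0.03738·47.42·218.2 = 386.6 Pa.
ΔP = 386.6 Pa = 0.387 kPa.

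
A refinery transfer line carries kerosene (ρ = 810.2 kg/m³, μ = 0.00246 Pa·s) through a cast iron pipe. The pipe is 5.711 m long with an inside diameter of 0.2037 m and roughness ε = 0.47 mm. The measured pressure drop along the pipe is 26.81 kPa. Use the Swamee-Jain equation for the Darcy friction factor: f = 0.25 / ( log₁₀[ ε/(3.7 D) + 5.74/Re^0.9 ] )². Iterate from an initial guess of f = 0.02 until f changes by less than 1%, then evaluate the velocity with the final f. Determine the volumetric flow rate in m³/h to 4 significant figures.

Rearranging Darcy-Weisbach: V = √(2·ΔP·D/(f·L·ρ)). With ε/D = 0.00047/0.2037 = 0.00231, iterate starting from f = 0.02:
  f = 0.02 → V = √(2·2.681e+04·0.2037/(0.02·5.711·810.2)) = 10.86 m/s; Re = ρVD/μ = 7.289e+05; f → 0.02465
  f = 0.02465 → V = 9.785 m/s; Re = 6.565e+05; f → 0.02468
Converged (Δf/f < 1%). With the final f = 0.02468: V = √(2·2.681e+04·0.2037/(0.02468·5.711·810.2)) = 9.779 m/s.
Q = V·A = 9.779·(π/4·0.2037²) = 0.3187 m³/s = 1147 m³/h.

Q ≈ 1147 m³/h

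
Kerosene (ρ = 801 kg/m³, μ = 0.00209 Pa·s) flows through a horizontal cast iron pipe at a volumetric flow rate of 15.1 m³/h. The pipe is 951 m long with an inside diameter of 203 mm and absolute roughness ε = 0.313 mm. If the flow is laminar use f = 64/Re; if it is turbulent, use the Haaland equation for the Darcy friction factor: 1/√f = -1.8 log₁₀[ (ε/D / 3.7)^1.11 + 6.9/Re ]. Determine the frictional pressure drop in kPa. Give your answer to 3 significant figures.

ΔP ≈ 1.04 kPa

Q = 15.1 m³/h = 15.1/3600 = 0.004194 m³/s.
Cross-sectional area A = πD²/4 = π(0.203)²/4 = 0.03237 m²; mean velocity V = Q/A = 0.004194/0.03237 = 0.1296 m/s.
Reynolds number Re = ρVD/μ = 801 · 0.1296 · 0.203 / 0.00209 = 1.008e+04.
Re > 4000 → turbulent. Relative roughness ε/D = 0.000313/0.203 = 0.00154. Haaland: 1/√f = -1.8 log₁₀[(0.00154/3.7)^1.11 + 6.9/1.008e+04] = -1.8 log₁₀[0.000177 + 0.000684] = 5.517, so f = 0.03286.
Darcy-Weisbach: ΔP = f(L/D)(ρV²/2) = 0.03286·(951/0.203)·(801·0.1296²/2) = 0.03286·4685·6.726 = 1035 Pa.
ΔP = 1035 Pa = 1.04 kPa.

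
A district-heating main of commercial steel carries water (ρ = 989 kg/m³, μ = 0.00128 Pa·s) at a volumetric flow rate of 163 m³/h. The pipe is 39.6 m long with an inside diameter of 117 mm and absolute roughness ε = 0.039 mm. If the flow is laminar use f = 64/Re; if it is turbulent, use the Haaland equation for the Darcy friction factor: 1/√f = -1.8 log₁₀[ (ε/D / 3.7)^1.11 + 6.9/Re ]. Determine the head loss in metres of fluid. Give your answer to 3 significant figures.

Q = 163 m³/h = 163/3600 = 0.04528 m³/s.
Cross-sectional area A = πD²/4 = π(0.117)²/4 = 0.01075 m²; mean velocity V = Q/A = 0.04528/0.01075 = 4.211 m/s.
Reynolds number Re = ρVD/μ = 989 · 4.211 · 0.117 / 0.00128 = 3.807e+05.
Re > 4000 → turbulent. Relative roughness ε/D = 3.9e-05/0.117 = 0.000333. Haaland: 1/√f = -1.8 log₁₀[(0.000333/3.7)^1.11 + 6.9/3.807e+05] = -1.8 log₁₀[3.23e-05 + 1.81e-05] = 7.735, so f = 0.01672.
Darcy-Weisbach: ΔP = f(L/D)(ρV²/2) = 0.01672·(39.6/0.117)·(989·4.211²/2) = 0.01672·338.5·8770 = 4.962e+04 Pa.
Head loss h_f = ΔP/(ρg) = 4.962e+04/(989·9.81) = 5.11 m.

h_f ≈ 5.11 m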